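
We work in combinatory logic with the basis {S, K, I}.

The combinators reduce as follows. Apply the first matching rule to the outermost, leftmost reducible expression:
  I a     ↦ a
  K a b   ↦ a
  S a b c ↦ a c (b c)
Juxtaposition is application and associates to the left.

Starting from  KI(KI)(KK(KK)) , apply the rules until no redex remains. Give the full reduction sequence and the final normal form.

  start: KI(KI)(KK(KK))
  step 1: I(KK(KK))
  step 2: KK(KK)
  step 3: K

Answer: normal form = K  (in 3 steps)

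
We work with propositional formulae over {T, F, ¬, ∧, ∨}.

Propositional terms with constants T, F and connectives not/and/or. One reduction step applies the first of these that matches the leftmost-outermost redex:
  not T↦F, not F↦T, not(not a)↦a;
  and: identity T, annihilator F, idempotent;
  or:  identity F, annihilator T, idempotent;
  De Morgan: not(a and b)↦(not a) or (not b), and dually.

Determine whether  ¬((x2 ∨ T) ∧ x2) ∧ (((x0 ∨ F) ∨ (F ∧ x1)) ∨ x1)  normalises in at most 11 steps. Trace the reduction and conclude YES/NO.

  start: ¬((x2 ∨ T) ∧ x2) ∧ (((x0 ∨ F) ∨ (F ∧ x1)) ∨ x1)
  step 1: (¬(x2 ∨ T) ∨ ¬x2) ∧ (((x0 ∨ F) ∨ (F ∧ x1)) ∨ x1)
  step 2: ((¬x2 ∧ ¬T) ∨ ¬x2) ∧ (((x0 ∨ F) ∨ (F ∧ x1)) ∨ x1)
  step 3: ((¬x2 ∧ F) ∨ ¬x2) ∧ (((x0 ∨ F) ∨ (F ∧ x1)) ∨ x1)
  step 4: (F ∨ ¬x2) ∧ (((x0 ∨ F) ∨ (F ∧ x1)) ∨ x1)
  step 5: ¬x2 ∧ (((x0 ∨ F) ∨ (F ∧ x1)) ∨ x1)
  step 6: ¬x2 ∧ ((x0 ∨ (F ∧ x1)) ∨ x1)
  step 7: ¬x2 ∧ ((x0 ∨ F) ∨ x1)
  step 8: ¬x2 ∧ (x0 ∨ x1)

Answer: YES — reaches normal form ¬x2 ∧ (x0 ∨ x1) in 8 ≤ 11 steps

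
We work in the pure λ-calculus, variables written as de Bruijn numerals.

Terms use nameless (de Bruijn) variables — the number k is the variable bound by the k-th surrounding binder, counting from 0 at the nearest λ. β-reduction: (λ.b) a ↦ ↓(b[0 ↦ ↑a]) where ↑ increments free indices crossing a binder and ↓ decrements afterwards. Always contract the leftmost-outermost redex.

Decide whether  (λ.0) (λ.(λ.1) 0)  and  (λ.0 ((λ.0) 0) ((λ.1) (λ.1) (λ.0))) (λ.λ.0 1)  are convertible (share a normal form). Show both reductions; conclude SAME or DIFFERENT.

Answer: DIFFERENT — A ⇓ λ.0, B ⇓ λ.0 (λ.0)

Reduction:
Term A:
  start: (λ.0) (λ.(λ.1) 0)
  step 1: λ.(λ.1) 0
  step 2: λ.0

Term B:
  start: (λ.0 ((λ.0) 0) ((λ.1) (λ.1) (λ.0))) (λ.λ.0 1)
  step 1: (λ.λ.0 1) ((λ.0) (λ.λ.0 1)) ((λ.λ.λ.0 1) (λ.λ.λ.0 1) (λ.0))
  step 2: (λ.0 ((λ.0) (λ.λ.0 1))) ((λ.λ.λ.0 1) (λ.λ.λ.0 1) (λ.0))
  step 3: (λ.λ.λ.0 1) (λ.λ.λ.0 1) (λ.0) ((λ.0) (λ.λ.0 1))
  step 4: (λ.λ.0 1) (λ.0) ((λ.0) (λ.λ.0 1))
  step 5: (λ.0 (λ.0)) ((λ.0) (λ.λ.0 1))
  step 6: (λ.0) (λ.λ.0 1) (λ.0)
  step 7: (λ.λ.0 1) (λ.0)
  step 8: λ.0 (λ.0)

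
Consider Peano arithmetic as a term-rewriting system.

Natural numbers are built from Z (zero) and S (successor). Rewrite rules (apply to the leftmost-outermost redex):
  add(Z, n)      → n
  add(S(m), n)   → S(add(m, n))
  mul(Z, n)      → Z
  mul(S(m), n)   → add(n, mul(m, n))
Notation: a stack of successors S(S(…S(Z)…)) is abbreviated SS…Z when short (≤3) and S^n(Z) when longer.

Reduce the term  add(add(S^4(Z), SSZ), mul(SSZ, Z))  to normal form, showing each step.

  start: add(add(S^4(Z), SSZ), mul(SSZ, Z))
  →1  add(S(add(SSSZ, SSZ)), mul(SSZ, Z))
  →2  S(add(add(SSSZ, SSZ), mul(SSZ, Z)))
  →3  S(add(S(add(SSZ, SSZ)), mul(SSZ, Z)))
  →4  S(S(add(add(SSZ, SSZ), mul(SSZ, Z))))
  →5  S(S(add(S(add(SZ, SSZ)), mul(SSZ, Z))))
  →6  S(S(S(add(add(SZ, SSZ), mul(SSZ, Z)))))
  →7  S(S(S(add(S(add(Z, SSZ)), mul(SSZ, Z)))))
  →8  S(S(S(S(add(add(Z, SSZ), mul(SSZ, Z))))))
  →9  S(S(S(S(add(SSZ, mul(SSZ, Z))))))
  →10  S(S(S(S(S(add(SZ, mul(SSZ, Z)))))))
  →11  S(S(S(S(S(S(add(Z, mul(SSZ, Z))))))))
  →12  S(S(S(S(S(S(mul(SSZ, Z)))))))
  →13  S(S(S(S(S(S(add(Z, mul(SZ, Z))))))))
  →14  S(S(S(S(S(S(mul(SZ, Z)))))))
  →15  S(S(S(S(S(S(add(Z, mul(Z, Z))))))))
  →16  S(S(S(S(S(S(mul(Z, Z)))))))
  →17  S^6(Z)

Answer: normal form = S^6(Z)  (in 17 steps)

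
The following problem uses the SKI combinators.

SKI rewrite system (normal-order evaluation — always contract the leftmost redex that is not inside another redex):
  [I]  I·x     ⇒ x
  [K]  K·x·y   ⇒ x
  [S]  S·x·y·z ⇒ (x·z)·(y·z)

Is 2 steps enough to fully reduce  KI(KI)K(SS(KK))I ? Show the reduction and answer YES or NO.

Answer: NO — after 2 steps the term is K(SS(KK))I, not yet normal

Derivation:
  start: KI(KI)K(SS(KK))I
  step 1: IK(SS(KK))I
  step 2: K(SS(KK))I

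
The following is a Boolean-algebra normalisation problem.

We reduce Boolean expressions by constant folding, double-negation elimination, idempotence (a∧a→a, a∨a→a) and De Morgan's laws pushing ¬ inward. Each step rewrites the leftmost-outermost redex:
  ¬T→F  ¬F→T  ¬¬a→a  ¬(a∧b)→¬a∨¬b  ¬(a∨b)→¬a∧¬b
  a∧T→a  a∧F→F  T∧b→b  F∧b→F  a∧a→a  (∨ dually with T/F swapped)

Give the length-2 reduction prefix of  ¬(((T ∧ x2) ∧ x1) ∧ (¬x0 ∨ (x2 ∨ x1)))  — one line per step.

  start: ¬(((T ∧ x2) ∧ x1) ∧ (¬x0 ∨ (x2 ∨ x1)))
  →1  ¬((T ∧ x2) ∧ x1) ∨ ¬(¬x0 ∨ (x2 ∨ x1))
  →2  (¬(T ∧ x2) ∨ ¬x1) ∨ ¬(¬x0 ∨ (x2 ∨ x1))

Answer: after 2 steps: (¬(T ∧ x2) ∨ ¬x1) ∨ ¬(¬x0 ∨ (x2 ∨ x1))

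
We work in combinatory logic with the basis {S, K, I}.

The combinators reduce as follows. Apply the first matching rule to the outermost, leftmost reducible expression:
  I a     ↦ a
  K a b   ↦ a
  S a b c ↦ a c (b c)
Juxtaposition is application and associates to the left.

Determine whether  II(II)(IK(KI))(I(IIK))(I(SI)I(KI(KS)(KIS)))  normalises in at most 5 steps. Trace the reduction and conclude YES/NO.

Answer: NO — after 5 steps the term is K(KI)(I(IIK))(I(SI)I(KI(KS)(KIS))), not yet normal

Reduction:
  start: II(II)(IK(KI))(I(IIK))(I(SI)I(KI(KS)(KIS)))
  [1] I(II)(IK(KI))(I(IIK))(I(SI)I(KI(KS)(KIS)))
  [2] II(IK(KI))(I(IIK))(I(SI)I(KI(KS)(KIS)))
  [3] I(IK(KI))(I(IIK))(I(SI)I(KI(KS)(KIS)))
  [4] IK(KI)(I(IIK))(I(SI)I(KI(KS)(KIS)))
  [5] K(KI)(I(IIK))(I(SI)I(KI(KS)(KIS)))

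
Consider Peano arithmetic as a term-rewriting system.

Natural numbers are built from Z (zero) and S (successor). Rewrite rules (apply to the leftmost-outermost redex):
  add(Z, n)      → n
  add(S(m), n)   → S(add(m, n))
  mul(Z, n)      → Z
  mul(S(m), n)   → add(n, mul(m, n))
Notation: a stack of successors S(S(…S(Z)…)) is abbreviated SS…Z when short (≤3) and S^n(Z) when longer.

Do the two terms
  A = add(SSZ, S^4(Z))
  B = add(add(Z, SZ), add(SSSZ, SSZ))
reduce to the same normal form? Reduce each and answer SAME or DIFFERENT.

Term A:
  start: add(SSZ, S^4(Z))
  →1  S(add(SZ, S^4(Z)))
  →2  S(S(add(Z, S^4(Z))))
  →3  S^6(Z)

Term B:
  start: add(add(Z, SZ), add(SSSZ, SSZ))
  →1  add(SZ, add(SSSZ, SSZ))
  →2  S(add(Z, add(SSSZ, SSZ)))
  →3  S(add(SSSZ, SSZ))
  →4  S(S(add(SSZ, SSZ)))
  →5  S(S(S(add(SZ, SSZ))))
  →6  S(S(S(S(add(Z, SSZ)))))
  →7  S^6(Z)

Answer: SAME — A ⇓ S^6(Z), B ⇓ S^6(Z)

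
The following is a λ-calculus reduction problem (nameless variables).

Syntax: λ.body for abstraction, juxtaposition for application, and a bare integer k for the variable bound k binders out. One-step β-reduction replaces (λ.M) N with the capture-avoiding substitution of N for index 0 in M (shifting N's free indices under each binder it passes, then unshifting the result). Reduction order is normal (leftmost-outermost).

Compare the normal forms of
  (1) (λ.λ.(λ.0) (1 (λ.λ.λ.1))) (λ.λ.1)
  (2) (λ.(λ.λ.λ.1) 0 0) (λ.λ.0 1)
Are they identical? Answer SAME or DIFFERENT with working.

Term A:
  start: (λ.λ.(λ.0) (1 (λ.λ.λ.1))) (λ.λ.1)
  →1  λ.(λ.0) ((λ.λ.1) (λ.λ.λ.1))
  →2  λ.(λ.λ.1) (λ.λ.λ.1)
  →3  λ.λ.λ.λ.λ.1

Term B:
  start: (λ.(λ.λ.λ.1) 0 0) (λ.λ.0 1)
  →1  (λ.λ.λ.1) (λ.λ.0 1) (λ.λ.0 1)
  →2  (λ.λ.1) (λ.λ.0 1)
  →3  λ.λ.λ.0 1

Answer: DIFFERENT — A ⇓ λ.λ.λ.λ.λ.1, B ⇓ λ.λ.λ.0 1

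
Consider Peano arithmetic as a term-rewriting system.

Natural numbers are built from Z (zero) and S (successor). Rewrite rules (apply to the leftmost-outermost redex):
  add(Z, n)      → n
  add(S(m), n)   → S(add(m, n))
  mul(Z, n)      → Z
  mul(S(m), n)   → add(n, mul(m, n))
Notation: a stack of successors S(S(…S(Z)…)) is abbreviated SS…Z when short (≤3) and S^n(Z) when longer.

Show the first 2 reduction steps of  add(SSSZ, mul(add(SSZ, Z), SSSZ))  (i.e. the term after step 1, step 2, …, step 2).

Answer: after 2 steps: S(S(add(SZ, mul(add(SSZ, Z), SSSZ))))

Reduction:
  start: add(SSSZ, mul(add(SSZ, Z), SSSZ))
  [1] S(add(SSZ, mul(add(SSZ, Z), SSSZ)))
  [2] S(S(add(SZ, mul(add(SSZ, Z), SSSZ))))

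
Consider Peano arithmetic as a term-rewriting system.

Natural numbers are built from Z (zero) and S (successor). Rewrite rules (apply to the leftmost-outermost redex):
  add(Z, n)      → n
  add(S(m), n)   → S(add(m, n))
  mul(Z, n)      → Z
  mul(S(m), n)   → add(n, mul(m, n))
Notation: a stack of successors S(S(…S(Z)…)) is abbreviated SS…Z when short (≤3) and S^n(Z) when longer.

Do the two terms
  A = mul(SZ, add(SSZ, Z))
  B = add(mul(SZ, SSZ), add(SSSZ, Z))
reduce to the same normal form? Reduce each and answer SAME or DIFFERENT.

Term A:
  start: mul(SZ, add(SSZ, Z))
  step 1: add(add(SSZ, Z), mul(Z, add(SSZ, Z)))
  step 2: add(S(add(SZ, Z)), mul(Z, add(SSZ, Z)))
  step 3: S(add(add(SZ, Z), mul(Z, add(SSZ, Z))))
  step 4: S(add(S(add(Z, Z)), mul(Z, add(SSZ, Z))))
  step 5: S(S(add(add(Z, Z), mul(Z, add(SSZ, Z)))))
  step 6: S(S(add(Z, mul(Z, add(SSZ, Z)))))
  step 7: S(S(mul(Z, add(SSZ, Z))))
  step 8: SSZ

Term B:
  start: add(mul(SZ, SSZ), add(SSSZ, Z))
  step 1: add(add(SSZ, mul(Z, SSZ)), add(SSSZ, Z))
  step 2: add(S(add(SZ, mul(Z, SSZ))), add(SSSZ, Z))
  step 3: S(add(add(SZ, mul(Z, SSZ)), add(SSSZ, Z)))
  step 4: S(add(S(add(Z, mul(Z, SSZ))), add(SSSZ, Z)))
  step 5: S(S(add(add(Z, mul(Z, SSZ)), add(SSSZ, Z))))
  step 6: S(S(add(mul(Z, SSZ), add(SSSZ, Z))))
  step 7: S(S(add(Z, add(SSSZ, Z))))
  step 8: S(S(add(SSSZ, Z)))
  step 9: S(S(S(add(SSZ, Z))))
  step 10: S(S(S(S(add(SZ, Z)))))
  step 11: S(S(S(S(S(add(Z, Z))))))
  step 12: S^5(Z)

Answer: DIFFERENT — A ⇓ SSZ, B ⇓ S^5(Z)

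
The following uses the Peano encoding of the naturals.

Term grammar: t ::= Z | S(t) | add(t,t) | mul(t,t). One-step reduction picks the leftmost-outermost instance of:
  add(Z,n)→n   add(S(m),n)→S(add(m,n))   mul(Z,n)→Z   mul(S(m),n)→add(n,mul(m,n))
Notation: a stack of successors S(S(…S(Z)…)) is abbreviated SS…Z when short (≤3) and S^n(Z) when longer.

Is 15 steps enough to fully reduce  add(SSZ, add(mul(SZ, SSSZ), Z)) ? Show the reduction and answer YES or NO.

Answer: YES — reaches normal form S^5(Z) in 13 ≤ 15 steps

Reduction:
  start: add(SSZ, add(mul(SZ, SSSZ), Z))
  [1] S(add(SZ, add(mul(SZ, SSSZ), Z)))
  [2] S(S(add(Z, add(mul(SZ, SSSZ), Z))))
  [3] S(S(add(mul(SZ, SSSZ), Z)))
  [4] S(S(add(add(SSSZ, mul(Z, SSSZ)), Z)))
  [5] S(S(add(S(add(SSZ, mul(Z, SSSZ))), Z)))
  [6] S(S(S(add(add(SSZ, mul(Z, SSSZ)), Z))))
  [7] S(S(S(add(S(add(SZ, mul(Z, SSSZ))), Z))))
  [8] S(S(S(S(add(add(SZ, mul(Z, SSSZ)), Z)))))
  [9] S(S(S(S(add(S(add(Z, mul(Z, SSSZ))), Z)))))
  [10] S(S(S(S(S(add(add(Z, mul(Z, SSSZ)), Z))))))
  [11] S(S(S(S(S(add(mul(Z, SSSZ), Z))))))
  [12] S(S(S(S(S(add(Z, Z))))))
  [13] S^5(Z)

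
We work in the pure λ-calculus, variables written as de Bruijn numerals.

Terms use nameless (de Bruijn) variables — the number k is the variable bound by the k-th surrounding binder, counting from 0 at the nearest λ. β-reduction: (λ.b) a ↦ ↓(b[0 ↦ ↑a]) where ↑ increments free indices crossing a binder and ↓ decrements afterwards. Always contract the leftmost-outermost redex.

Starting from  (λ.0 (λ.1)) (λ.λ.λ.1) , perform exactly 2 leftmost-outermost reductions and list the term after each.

Answer: after 2 steps: λ.λ.1

Reduction:
  start: (λ.0 (λ.1)) (λ.λ.λ.1)
  [1] (λ.λ.λ.1) (λ.λ.λ.λ.1)
  [2] λ.λ.1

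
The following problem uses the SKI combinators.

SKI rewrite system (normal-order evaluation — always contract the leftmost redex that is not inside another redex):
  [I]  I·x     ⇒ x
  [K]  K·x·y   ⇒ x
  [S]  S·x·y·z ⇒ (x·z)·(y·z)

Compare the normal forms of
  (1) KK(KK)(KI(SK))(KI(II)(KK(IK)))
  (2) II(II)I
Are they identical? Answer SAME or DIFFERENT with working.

Term A:
  start: KK(KK)(KI(SK))(KI(II)(KK(IK)))
  →1  K(KI(SK))(KI(II)(KK(IK)))
  →2  KI(SK)
  →3  I

Term B:
  start: II(II)I
  →1  I(II)I
  →2  III
  →3  II
  →4  I

Answer: SAME — A ⇓ I, B ⇓ I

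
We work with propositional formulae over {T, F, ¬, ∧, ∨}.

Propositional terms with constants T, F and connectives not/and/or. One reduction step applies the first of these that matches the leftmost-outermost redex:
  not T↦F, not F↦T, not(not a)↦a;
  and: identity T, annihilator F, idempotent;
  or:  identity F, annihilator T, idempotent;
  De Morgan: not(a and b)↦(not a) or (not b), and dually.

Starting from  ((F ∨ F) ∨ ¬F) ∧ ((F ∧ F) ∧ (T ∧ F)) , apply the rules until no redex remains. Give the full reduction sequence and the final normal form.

  start: ((F ∨ F) ∨ ¬F) ∧ ((F ∧ F) ∧ (T ∧ F))
  step 1: (F ∨ ¬F) ∧ ((F ∧ F) ∧ (T ∧ F))
  step 2: ¬F ∧ ((F ∧ F) ∧ (T ∧ F))
  step 3: T ∧ ((F ∧ F) ∧ (T ∧ F))
  step 4: (F ∧ F) ∧ (T ∧ F)
  step 5: F ∧ (T ∧ F)
  step 6: F

Answer: normal form = F  (in 6 steps)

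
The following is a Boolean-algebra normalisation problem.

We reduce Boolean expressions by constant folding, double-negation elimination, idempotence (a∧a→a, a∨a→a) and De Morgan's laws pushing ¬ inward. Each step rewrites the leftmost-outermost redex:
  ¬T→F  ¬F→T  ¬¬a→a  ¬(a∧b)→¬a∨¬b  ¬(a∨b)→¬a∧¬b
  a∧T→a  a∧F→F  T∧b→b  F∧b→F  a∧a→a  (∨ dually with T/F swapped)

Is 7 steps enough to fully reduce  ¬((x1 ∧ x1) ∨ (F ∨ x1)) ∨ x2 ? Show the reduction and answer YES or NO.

  start: ¬((x1 ∧ x1) ∨ (F ∨ x1)) ∨ x2
  →1  (¬(x1 ∧ x1) ∧ ¬(F ∨ x1)) ∨ x2
  →2  ((¬x1 ∨ ¬x1) ∧ ¬(F ∨ x1)) ∨ x2
  →3  (¬x1 ∧ ¬(F ∨ x1)) ∨ x2
  →4  (¬x1 ∧ (¬F ∧ ¬x1)) ∨ x2
  →5  (¬x1 ∧ (T ∧ ¬x1)) ∨ x2
  →6  (¬x1 ∧ ¬x1) ∨ x2
  →7  ¬x1 ∨ x2

Answer: YES — reaches normal form ¬x1 ∨ x2 in 7 ≤ 7 steps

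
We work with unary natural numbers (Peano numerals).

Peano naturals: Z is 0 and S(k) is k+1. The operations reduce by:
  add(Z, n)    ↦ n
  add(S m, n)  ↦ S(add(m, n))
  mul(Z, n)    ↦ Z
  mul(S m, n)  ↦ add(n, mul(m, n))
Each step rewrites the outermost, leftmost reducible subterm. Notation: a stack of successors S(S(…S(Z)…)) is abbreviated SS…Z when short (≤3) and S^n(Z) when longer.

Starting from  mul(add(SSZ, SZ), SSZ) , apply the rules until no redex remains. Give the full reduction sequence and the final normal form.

  start: mul(add(SSZ, SZ), SSZ)
  →1  mul(S(add(SZ, SZ)), SSZ)
  →2  add(SSZ, mul(add(SZ, SZ), SSZ))
  →3  S(add(SZ, mul(add(SZ, SZ), SSZ)))
  →4  S(S(add(Z, mul(add(SZ, SZ), SSZ))))
  →5  S(S(mul(add(SZ, SZ), SSZ)))
  →6  S(S(mul(S(add(Z, SZ)), SSZ)))
  →7  S(S(add(SSZ, mul(add(Z, SZ), SSZ))))
  →8  S(S(S(add(SZ, mul(add(Z, SZ), SSZ)))))
  →9  S(S(S(S(add(Z, mul(add(Z, SZ), SSZ))))))
  →10  S(S(S(S(mul(add(Z, SZ), SSZ)))))
  →11  S(S(S(S(mul(SZ, SSZ)))))
  →12  S(S(S(S(add(SSZ, mul(Z, SSZ))))))
  →13  S(S(S(S(S(add(SZ, mul(Z, SSZ)))))))
  →14  S(S(S(S(S(S(add(Z, mul(Z, SSZ))))))))
  →15  S(S(S(S(S(S(mul(Z, SSZ)))))))
  →16  S^6(Z)

Answer: normal form = S^6(Z)  (in 16 steps)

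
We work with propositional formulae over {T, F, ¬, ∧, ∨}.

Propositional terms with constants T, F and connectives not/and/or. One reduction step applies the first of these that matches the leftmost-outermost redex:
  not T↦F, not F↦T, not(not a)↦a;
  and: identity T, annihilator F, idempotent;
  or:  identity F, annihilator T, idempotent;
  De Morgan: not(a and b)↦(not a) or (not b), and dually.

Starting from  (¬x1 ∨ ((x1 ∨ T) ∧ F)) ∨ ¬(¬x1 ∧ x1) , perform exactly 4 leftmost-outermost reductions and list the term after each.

Answer: after 4 steps: ¬x1 ∨ (x1 ∨ ¬x1)

Derivation:
  start: (¬x1 ∨ ((x1 ∨ T) ∧ F)) ∨ ¬(¬x1 ∧ x1)
  step 1: (¬x1 ∨ F) ∨ ¬(¬x1 ∧ x1)
  step 2: ¬x1 ∨ ¬(¬x1 ∧ x1)
  step 3: ¬x1 ∨ (¬¬x1 ∨ ¬x1)
  step 4: ¬x1 ∨ (x1 ∨ ¬x1)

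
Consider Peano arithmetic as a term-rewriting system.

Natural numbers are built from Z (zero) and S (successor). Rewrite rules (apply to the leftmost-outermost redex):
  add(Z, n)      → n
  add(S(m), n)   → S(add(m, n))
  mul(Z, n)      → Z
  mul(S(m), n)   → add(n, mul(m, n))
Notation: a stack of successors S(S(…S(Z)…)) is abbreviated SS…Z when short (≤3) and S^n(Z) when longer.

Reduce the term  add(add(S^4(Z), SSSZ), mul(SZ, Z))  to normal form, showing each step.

Answer: normal form = S^7(Z)  (in 16 steps)

Derivation:
  start: add(add(S^4(Z), SSSZ), mul(SZ, Z))
  step 1: add(S(add(SSSZ, SSSZ)), mul(SZ, Z))
  step 2: S(add(add(SSSZ, SSSZ), mul(SZ, Z)))
  step 3: S(add(S(add(SSZ, SSSZ)), mul(SZ, Z)))
  step 4: S(S(add(add(SSZ, SSSZ), mul(SZ, Z))))
  step 5: S(S(add(S(add(SZ, SSSZ)), mul(SZ, Z))))
  step 6: S(S(S(add(add(SZ, SSSZ), mul(SZ, Z)))))
  step 7: S(S(S(add(S(add(Z, SSSZ)), mul(SZ, Z)))))
  step 8: S(S(S(S(add(add(Z, SSSZ), mul(SZ, Z))))))
  step 9: S(S(S(S(add(SSSZ, mul(SZ, Z))))))
  step 10: S(S(S(S(S(add(SSZ, mul(SZ, Z)))))))
  step 11: S(S(S(S(S(S(add(SZ, mul(SZ, Z))))))))
  step 12: S(S(S(S(S(S(S(add(Z, mul(SZ, Z)))))))))
  step 13: S(S(S(S(S(S(S(mul(SZ, Z))))))))
  step 14: S(S(S(S(S(S(S(add(Z, mul(Z, Z)))))))))
  step 15: S(S(S(S(S(S(S(mul(Z, Z))))))))
  step 16: S^7(Z)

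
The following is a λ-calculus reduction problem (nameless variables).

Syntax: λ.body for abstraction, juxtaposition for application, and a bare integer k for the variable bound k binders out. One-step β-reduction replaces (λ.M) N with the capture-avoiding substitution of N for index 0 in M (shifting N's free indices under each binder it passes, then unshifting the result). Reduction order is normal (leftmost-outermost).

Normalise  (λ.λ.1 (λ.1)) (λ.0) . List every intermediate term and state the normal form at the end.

Answer: normal form = λ.λ.1  (in 2 steps)

Derivation:
  start: (λ.λ.1 (λ.1)) (λ.0)
  step 1: λ.(λ.0) (λ.1)
  step 2: λ.λ.1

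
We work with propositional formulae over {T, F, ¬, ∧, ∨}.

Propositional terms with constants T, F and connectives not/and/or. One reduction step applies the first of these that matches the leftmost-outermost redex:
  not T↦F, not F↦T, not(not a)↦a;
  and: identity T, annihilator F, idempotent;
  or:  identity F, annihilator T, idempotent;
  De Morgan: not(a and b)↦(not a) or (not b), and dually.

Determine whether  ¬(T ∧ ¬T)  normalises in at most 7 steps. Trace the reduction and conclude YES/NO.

Answer: YES — reaches normal form T in 4 ≤ 7 steps

Working:
  start: ¬(T ∧ ¬T)
  [1] ¬T ∨ ¬¬T
  [2] F ∨ ¬¬T
  [3] ¬¬T
  [4] T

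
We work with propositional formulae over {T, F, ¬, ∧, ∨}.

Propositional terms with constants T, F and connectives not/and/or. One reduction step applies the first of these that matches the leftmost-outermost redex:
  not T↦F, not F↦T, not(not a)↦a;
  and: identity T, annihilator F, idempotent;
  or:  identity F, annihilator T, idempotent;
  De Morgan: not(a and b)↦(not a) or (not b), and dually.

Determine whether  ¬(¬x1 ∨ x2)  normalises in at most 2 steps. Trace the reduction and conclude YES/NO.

Answer: YES — reaches normal form x1 ∧ ¬x2 in 2 ≤ 2 steps

Working:
  start: ¬(¬x1 ∨ x2)
  step 1: ¬¬x1 ∧ ¬x2
  step 2: x1 ∧ ¬x2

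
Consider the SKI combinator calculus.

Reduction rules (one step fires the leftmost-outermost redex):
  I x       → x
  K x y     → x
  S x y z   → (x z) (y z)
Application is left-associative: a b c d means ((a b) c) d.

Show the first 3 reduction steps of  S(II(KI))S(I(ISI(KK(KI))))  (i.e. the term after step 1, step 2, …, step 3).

Answer: after 3 steps: KI(I(ISI(KK(KI))))(S(I(ISI(KK(KI)))))

Working:
  start: S(II(KI))S(I(ISI(KK(KI))))
  [1] II(KI)(I(ISI(KK(KI))))(S(I(ISI(KK(KI)))))
  [2] I(KI)(I(ISI(KK(KI))))(S(I(ISI(KK(KI)))))
  [3] KI(I(ISI(KK(KI))))(S(I(ISI(KK(KI)))))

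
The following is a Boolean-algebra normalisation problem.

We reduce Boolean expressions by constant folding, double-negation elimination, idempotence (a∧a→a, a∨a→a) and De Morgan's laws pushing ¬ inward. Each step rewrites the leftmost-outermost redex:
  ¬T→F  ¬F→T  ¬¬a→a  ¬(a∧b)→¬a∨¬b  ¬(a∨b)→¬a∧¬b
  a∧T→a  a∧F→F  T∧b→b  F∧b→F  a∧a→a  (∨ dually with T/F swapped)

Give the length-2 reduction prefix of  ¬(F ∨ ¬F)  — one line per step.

  start: ¬(F ∨ ¬F)
  step 1: ¬F ∧ ¬¬F
  step 2: T ∧ ¬¬F

Answer: after 2 steps: T ∧ ¬¬F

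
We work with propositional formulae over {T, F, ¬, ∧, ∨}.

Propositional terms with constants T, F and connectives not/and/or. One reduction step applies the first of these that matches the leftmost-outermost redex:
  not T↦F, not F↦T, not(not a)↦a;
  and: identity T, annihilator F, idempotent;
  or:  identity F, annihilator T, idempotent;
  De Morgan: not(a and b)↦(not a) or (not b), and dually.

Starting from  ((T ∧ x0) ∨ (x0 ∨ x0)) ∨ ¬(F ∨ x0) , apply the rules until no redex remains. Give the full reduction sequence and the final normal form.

Answer: normal form = x0 ∨ ¬x0  (in 6 steps)

Reduction:
  start: ((T ∧ x0) ∨ (x0 ∨ x0)) ∨ ¬(F ∨ x0)
  →1  (x0 ∨ (x0 ∨ x0)) ∨ ¬(F ∨ x0)
  →2  (x0 ∨ x0) ∨ ¬(F ∨ x0)
  →3  x0 ∨ ¬(F ∨ x0)
  →4  x0 ∨ (¬F ∧ ¬x0)
  →5  x0 ∨ (T ∧ ¬x0)
  →6  x0 ∨ ¬x0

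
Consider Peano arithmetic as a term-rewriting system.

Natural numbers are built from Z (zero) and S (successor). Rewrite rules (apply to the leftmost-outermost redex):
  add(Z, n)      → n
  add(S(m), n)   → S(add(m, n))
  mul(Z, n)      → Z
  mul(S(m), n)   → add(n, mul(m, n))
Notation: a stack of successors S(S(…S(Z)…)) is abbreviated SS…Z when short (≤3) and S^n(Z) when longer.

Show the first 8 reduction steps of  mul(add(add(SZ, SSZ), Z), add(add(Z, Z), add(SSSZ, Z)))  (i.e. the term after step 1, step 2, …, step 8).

Answer: after 8 steps: S(add(S(add(SZ, Z)), mul(add(add(Z, SSZ), Z), add(add(Z, Z), add(SSSZ, Z)))))

Reduction:
  start: mul(add(add(SZ, SSZ), Z), add(add(Z, Z), add(SSSZ, Z)))
  →1  mul(add(S(add(Z, SSZ)), Z), add(add(Z, Z), add(SSSZ, Z)))
  →2  mul(S(add(add(Z, SSZ), Z)), add(add(Z, Z), add(SSSZ, Z)))
  →3  add(add(add(Z, Z), add(SSSZ, Z)), mul(add(add(Z, SSZ), Z), add(add(Z, Z), add(SSSZ, Z))))
  →4  add(add(Z, add(SSSZ, Z)), mul(add(add(Z, SSZ), Z), add(add(Z, Z), add(SSSZ, Z))))
  →5  add(add(SSSZ, Z), mul(add(add(Z, SSZ), Z), add(add(Z, Z), add(SSSZ, Z))))
  →6  add(S(add(SSZ, Z)), mul(add(add(Z, SSZ), Z), add(add(Z, Z), add(SSSZ, Z))))
  →7  S(add(add(SSZ, Z), mul(add(add(Z, SSZ), Z), add(add(Z, Z), add(SSSZ, Z)))))
  →8  S(add(S(add(SZ, Z)), mul(add(add(Z, SSZ), Z), add(add(Z, Z), add(SSSZ, Z)))))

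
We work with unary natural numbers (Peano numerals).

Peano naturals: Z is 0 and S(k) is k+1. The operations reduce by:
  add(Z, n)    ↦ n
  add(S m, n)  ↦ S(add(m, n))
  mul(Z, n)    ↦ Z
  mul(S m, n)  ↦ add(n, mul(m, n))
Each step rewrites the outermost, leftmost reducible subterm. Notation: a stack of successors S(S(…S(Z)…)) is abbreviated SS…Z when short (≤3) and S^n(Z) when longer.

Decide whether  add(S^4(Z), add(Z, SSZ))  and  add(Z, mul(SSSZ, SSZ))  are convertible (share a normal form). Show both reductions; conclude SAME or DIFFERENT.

Term A:
  start: add(S^4(Z), add(Z, SSZ))
  step 1: S(add(SSSZ, add(Z, SSZ)))
  step 2: S(S(add(SSZ, add(Z, SSZ))))
  step 3: S(S(S(add(SZ, add(Z, SSZ)))))
  step 4: S(S(S(S(add(Z, add(Z, SSZ))))))
  step 5: S(S(S(S(add(Z, SSZ)))))
  step 6: S^6(Z)

Term B:
  start: add(Z, mul(SSSZ, SSZ))
  step 1: mul(SSSZ, SSZ)
  step 2: add(SSZ, mul(SSZ, SSZ))
  step 3: S(add(SZ, mul(SSZ, SSZ)))
  step 4: S(S(add(Z, mul(SSZ, SSZ))))
  step 5: S(S(mul(SSZ, SSZ)))
  step 6: S(S(add(SSZ, mul(SZ, SSZ))))
  step 7: S(S(S(add(SZ, mul(SZ, SSZ)))))
  step 8: S(S(S(S(add(Z, mul(SZ, SSZ))))))
  step 9: S(S(S(S(mul(SZ, SSZ)))))
  step 10: S(S(S(S(add(SSZ, mul(Z, SSZ))))))
  step 11: S(S(S(S(S(add(SZ, mul(Z, SSZ)))))))
  step 12: S(S(S(S(S(S(add(Z, mul(Z, SSZ))))))))
  step 13: S(S(S(S(S(S(mul(Z, SSZ)))))))
  step 14: S^6(Z)

Answer: SAME — A ⇓ S^6(Z), B ⇓ S^6(Z)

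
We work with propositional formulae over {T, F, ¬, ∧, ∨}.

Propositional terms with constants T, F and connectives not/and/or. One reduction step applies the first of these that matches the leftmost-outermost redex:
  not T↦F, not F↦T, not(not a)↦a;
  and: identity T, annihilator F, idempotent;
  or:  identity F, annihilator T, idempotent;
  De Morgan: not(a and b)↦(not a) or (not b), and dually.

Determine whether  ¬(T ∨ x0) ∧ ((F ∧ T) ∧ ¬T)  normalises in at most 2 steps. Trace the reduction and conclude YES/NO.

Answer: NO — after 2 steps the term is (F ∧ ¬x0) ∧ ((F ∧ T) ∧ ¬T), not yet normal

Reduction:
  start: ¬(T ∨ x0) ∧ ((F ∧ T) ∧ ¬T)
  [1] (¬T ∧ ¬x0) ∧ ((F ∧ T) ∧ ¬T)
  [2] (F ∧ ¬x0) ∧ ((F ∧ T) ∧ ¬T)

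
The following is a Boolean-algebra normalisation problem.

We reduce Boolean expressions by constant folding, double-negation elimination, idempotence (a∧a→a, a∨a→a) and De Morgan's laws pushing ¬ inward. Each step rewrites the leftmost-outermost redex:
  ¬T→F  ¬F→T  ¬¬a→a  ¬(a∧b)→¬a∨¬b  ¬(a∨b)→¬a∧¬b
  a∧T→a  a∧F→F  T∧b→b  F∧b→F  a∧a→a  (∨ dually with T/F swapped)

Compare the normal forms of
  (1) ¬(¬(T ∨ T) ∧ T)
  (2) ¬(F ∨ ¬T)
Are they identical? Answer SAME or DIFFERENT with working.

Answer: SAME — A ⇓ T, B ⇓ T

Working:
Term A:
  start: ¬(¬(T ∨ T) ∧ T)
  [1] ¬¬(T ∨ T) ∨ ¬T
  [2] (T ∨ T) ∨ ¬T
  [3] T ∨ ¬T
  [4] T

Term B:
  start: ¬(F ∨ ¬T)
  [1] ¬F ∧ ¬¬T
  [2] T ∧ ¬¬T
  [3] ¬¬T
  [4] T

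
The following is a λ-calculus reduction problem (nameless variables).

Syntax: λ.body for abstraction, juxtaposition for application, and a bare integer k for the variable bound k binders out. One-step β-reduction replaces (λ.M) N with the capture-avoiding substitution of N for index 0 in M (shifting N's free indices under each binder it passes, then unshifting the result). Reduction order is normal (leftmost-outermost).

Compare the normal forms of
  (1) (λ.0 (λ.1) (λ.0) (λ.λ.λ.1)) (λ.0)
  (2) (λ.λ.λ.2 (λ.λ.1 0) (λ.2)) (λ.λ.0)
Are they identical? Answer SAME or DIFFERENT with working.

Term A:
  start: (λ.0 (λ.1) (λ.0) (λ.λ.λ.1)) (λ.0)
  [1] (λ.0) (λ.λ.0) (λ.0) (λ.λ.λ.1)
  [2] (λ.λ.0) (λ.0) (λ.λ.λ.1)
  [3] (λ.0) (λ.λ.λ.1)
  [4] λ.λ.λ.1

Term B:
  start: (λ.λ.λ.2 (λ.λ.1 0) (λ.2)) (λ.λ.0)
  [1] λ.λ.(λ.λ.0) (λ.λ.1 0) (λ.2)
  [2] λ.λ.(λ.0) (λ.2)
  [3] λ.λ.λ.2

Answer: DIFFERENT — A ⇓ λ.λ.λ.1, B ⇓ λ.λ.λ.2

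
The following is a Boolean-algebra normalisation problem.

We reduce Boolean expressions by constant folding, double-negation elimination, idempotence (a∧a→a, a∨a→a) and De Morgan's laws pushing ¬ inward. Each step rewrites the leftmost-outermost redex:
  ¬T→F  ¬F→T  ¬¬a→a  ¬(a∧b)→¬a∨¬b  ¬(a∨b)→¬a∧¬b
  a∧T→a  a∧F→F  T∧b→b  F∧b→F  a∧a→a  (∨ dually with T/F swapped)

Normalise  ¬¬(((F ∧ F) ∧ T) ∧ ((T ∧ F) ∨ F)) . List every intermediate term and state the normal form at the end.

Answer: normal form = F  (in 4 steps)

Reduction:
  start: ¬¬(((F ∧ F) ∧ T) ∧ ((T ∧ F) ∨ F))
  step 1: ((F ∧ F) ∧ T) ∧ ((T ∧ F) ∨ F)
  step 2: (F ∧ F) ∧ ((T ∧ F) ∨ F)
  step 3: F ∧ ((T ∧ F) ∨ F)
  step 4: F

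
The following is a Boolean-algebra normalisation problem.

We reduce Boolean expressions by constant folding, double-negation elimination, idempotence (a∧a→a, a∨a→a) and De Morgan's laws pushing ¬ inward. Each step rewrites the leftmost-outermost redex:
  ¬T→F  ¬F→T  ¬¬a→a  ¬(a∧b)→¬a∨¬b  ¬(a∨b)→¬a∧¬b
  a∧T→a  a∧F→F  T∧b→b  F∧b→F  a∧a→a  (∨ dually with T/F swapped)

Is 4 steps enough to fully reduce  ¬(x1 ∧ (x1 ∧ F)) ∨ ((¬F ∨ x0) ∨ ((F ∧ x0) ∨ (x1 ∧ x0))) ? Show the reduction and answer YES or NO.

  start: ¬(x1 ∧ (x1 ∧ F)) ∨ ((¬F ∨ x0) ∨ ((F ∧ x0) ∨ (x1 ∧ x0)))
  step 1: (¬x1 ∨ ¬(x1 ∧ F)) ∨ ((¬F ∨ x0) ∨ ((F ∧ x0) ∨ (x1 ∧ x0)))
  step 2: (¬x1 ∨ (¬x1 ∨ ¬F)) ∨ ((¬F ∨ x0) ∨ ((F ∧ x0) ∨ (x1 ∧ x0)))
  step 3: (¬x1 ∨ (¬x1 ∨ T)) ∨ ((¬F ∨ x0) ∨ ((F ∧ x0) ∨ (x1 ∧ x0)))
  step 4: (¬x1 ∨ T) ∨ ((¬F ∨ x0) ∨ ((F ∧ x0) ∨ (x1 ∧ x0)))

Answer: NO — after 4 steps the term is (¬x1 ∨ T) ∨ ((¬F ∨ x0) ∨ ((F ∧ x0) ∨ (x1 ∧ x0))), not yet normal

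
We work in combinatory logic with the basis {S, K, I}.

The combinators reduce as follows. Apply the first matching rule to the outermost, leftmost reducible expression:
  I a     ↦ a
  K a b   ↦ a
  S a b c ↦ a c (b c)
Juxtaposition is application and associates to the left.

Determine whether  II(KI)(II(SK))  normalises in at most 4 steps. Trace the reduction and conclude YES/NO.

Answer: YES — reaches normal form I in 3 ≤ 4 steps

Derivation:
  start: II(KI)(II(SK))
  [1] I(KI)(II(SK))
  [2] KI(II(SK))
  [3] I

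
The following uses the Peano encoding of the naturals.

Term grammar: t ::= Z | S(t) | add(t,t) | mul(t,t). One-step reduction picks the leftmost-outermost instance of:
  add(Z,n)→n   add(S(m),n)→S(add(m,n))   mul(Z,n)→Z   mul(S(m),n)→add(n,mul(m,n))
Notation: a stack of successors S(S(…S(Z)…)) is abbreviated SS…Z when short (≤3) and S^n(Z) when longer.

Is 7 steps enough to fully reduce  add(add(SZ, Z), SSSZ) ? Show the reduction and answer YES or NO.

  start: add(add(SZ, Z), SSSZ)
  →1  add(S(add(Z, Z)), SSSZ)
  →2  S(add(add(Z, Z), SSSZ))
  →3  S(add(Z, SSSZ))
  →4  S^4(Z)

Answer: YES — reaches normal form S^4(Z) in 4 ≤ 7 steps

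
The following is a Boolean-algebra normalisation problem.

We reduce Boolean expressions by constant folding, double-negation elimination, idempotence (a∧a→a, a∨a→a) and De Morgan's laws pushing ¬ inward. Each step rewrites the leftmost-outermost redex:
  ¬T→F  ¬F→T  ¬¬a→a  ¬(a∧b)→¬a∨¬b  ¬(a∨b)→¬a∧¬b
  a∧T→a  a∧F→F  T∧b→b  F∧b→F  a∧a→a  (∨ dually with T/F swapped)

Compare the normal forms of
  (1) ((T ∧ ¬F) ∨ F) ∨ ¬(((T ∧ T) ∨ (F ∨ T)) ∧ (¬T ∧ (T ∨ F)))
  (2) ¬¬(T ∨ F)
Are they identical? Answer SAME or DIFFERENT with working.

Answer: SAME — A ⇓ T, B ⇓ T

Derivation:
Term A:
  start: ((T ∧ ¬F) ∨ F) ∨ ¬(((T ∧ T) ∨ (F ∨ T)) ∧ (¬T ∧ (T ∨ F)))
  →1  (T ∧ ¬F) ∨ ¬(((T ∧ T) ∨ (F ∨ T)) ∧ (¬T ∧ (T ∨ F)))
  →2  ¬F ∨ ¬(((T ∧ T) ∨ (F ∨ T)) ∧ (¬T ∧ (T ∨ F)))
  →3  T ∨ ¬(((T ∧ T) ∨ (F ∨ T)) ∧ (¬T ∧ (T ∨ F)))
  →4  T

Term B:
  start: ¬¬(T ∨ F)
  →1  T ∨ F
  →2  T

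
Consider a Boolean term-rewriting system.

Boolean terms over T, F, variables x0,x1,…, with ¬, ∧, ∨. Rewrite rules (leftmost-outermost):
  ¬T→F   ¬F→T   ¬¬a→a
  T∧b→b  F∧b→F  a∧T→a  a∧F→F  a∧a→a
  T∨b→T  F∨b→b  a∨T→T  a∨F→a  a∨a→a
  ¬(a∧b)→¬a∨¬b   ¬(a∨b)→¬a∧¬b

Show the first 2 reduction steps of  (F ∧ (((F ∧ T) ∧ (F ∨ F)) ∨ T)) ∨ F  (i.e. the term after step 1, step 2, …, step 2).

  start: (F ∧ (((F ∧ T) ∧ (F ∨ F)) ∨ T)) ∨ F
  [1] F ∧ (((F ∧ T) ∧ (F ∨ F)) ∨ T)
  [2] F

Answer: after 2 steps: F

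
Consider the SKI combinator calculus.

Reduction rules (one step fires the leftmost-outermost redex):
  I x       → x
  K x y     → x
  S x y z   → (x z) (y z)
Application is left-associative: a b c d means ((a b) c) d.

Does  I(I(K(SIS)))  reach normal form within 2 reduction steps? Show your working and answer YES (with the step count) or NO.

Answer: YES — reaches normal form K(SIS) in 2 ≤ 2 steps

Working:
  start: I(I(K(SIS)))
  →1  I(K(SIS))
  →2  K(SIS)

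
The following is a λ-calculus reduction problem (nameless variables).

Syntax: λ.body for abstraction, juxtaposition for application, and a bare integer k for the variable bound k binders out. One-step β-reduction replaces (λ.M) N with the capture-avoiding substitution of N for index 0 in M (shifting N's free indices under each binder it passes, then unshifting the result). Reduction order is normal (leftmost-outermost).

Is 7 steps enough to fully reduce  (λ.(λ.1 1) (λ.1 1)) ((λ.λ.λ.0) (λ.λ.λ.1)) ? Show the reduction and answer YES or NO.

Answer: YES — reaches normal form λ.0 in 4 ≤ 7 steps

Working:
  start: (λ.(λ.1 1) (λ.1 1)) ((λ.λ.λ.0) (λ.λ.λ.1))
  step 1: (λ.(λ.λ.λ.0) (λ.λ.λ.1) ((λ.λ.λ.0) (λ.λ.λ.1))) (λ.(λ.λ.λ.0) (λ.λ.λ.1) ((λ.λ.λ.0) (λ.λ.λ.1)))
  step 2: (λ.λ.λ.0) (λ.λ.λ.1) ((λ.λ.λ.0) (λ.λ.λ.1))
  step 3: (λ.λ.0) ((λ.λ.λ.0) (λ.λ.λ.1))
  step 4: λ.0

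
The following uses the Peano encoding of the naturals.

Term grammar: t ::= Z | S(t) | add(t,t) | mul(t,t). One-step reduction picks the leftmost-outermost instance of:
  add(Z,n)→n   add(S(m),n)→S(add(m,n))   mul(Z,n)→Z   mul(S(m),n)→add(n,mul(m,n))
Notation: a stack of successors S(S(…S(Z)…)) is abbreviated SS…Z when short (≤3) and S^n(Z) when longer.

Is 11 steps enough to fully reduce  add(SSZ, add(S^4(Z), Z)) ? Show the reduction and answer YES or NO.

  start: add(SSZ, add(S^4(Z), Z))
  [1] S(add(SZ, add(S^4(Z), Z)))
  [2] S(S(add(Z, add(S^4(Z), Z))))
  [3] S(S(add(S^4(Z), Z)))
  [4] S(S(S(add(SSSZ, Z))))
  [5] S(S(S(S(add(SSZ, Z)))))
  [6] S(S(S(S(S(add(SZ, Z))))))
  [7] S(S(S(S(S(S(add(Z, Z)))))))
  [8] S^6(Z)

Answer: YES — reaches normal form S^6(Z) in 8 ≤ 11 steps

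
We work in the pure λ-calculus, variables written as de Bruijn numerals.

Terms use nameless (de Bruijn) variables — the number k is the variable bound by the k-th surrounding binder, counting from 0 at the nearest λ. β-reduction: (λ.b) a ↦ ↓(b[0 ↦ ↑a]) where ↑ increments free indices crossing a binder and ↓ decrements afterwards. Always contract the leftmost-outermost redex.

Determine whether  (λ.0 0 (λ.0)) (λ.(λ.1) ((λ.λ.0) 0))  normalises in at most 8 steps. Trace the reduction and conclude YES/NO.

Answer: YES — reaches normal form λ.0 in 5 ≤ 8 steps

Derivation:
  start: (λ.0 0 (λ.0)) (λ.(λ.1) ((λ.λ.0) 0))
  [1] (λ.(λ.1) ((λ.λ.0) 0)) (λ.(λ.1) ((λ.λ.0) 0)) (λ.0)
  [2] (λ.λ.(λ.1) ((λ.λ.0) 0)) ((λ.λ.0) (λ.(λ.1) ((λ.λ.0) 0))) (λ.0)
  [3] (λ.(λ.1) ((λ.λ.0) 0)) (λ.0)
  [4] (λ.λ.0) ((λ.λ.0) (λ.0))
  [5] λ.0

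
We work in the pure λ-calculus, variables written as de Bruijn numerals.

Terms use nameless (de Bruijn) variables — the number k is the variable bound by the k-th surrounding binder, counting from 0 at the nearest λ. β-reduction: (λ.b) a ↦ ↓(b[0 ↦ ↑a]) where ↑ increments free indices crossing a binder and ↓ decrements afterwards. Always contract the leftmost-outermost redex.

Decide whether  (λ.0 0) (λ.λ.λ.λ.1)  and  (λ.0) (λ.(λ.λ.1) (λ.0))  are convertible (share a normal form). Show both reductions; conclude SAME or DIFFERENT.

Answer: DIFFERENT — A ⇓ λ.λ.λ.1, B ⇓ λ.λ.λ.0

Derivation:
Term A:
  start: (λ.0 0) (λ.λ.λ.λ.1)
  [1] (λ.λ.λ.λ.1) (λ.λ.λ.λ.1)
  [2] λ.λ.λ.1

Term B:
  start: (λ.0) (λ.(λ.λ.1) (λ.0))
  [1] λ.(λ.λ.1) (λ.0)
  [2] λ.λ.λ.0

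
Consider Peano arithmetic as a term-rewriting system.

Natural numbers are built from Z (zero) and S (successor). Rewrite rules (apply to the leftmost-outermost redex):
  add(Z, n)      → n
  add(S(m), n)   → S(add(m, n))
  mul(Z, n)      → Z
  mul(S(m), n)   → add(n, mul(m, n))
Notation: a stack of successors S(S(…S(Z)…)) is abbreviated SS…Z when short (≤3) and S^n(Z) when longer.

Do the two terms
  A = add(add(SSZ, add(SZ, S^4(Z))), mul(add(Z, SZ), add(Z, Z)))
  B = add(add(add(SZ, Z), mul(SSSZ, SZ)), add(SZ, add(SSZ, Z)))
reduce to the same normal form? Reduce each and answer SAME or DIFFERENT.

Answer: SAME — A ⇓ S^7(Z), B ⇓ S^7(Z)

Reduction:
Term A:
  start: add(add(SSZ, add(SZ, S^4(Z))), mul(add(Z, SZ), add(Z, Z)))
  [1] add(S(add(SZ, add(SZ, S^4(Z)))), mul(add(Z, SZ), add(Z, Z)))
  [2] S(add(add(SZ, add(SZ, S^4(Z))), mul(add(Z, SZ), add(Z, Z))))
  [3] S(add(S(add(Z, add(SZ, S^4(Z)))), mul(add(Z, SZ), add(Z, Z))))
  [4] S(S(add(add(Z, add(SZ, S^4(Z))), mul(add(Z, SZ), add(Z, Z)))))
  [5] S(S(add(add(SZ, S^4(Z)), mul(add(Z, SZ), add(Z, Z)))))
  [6] S(S(add(S(add(Z, S^4(Z))), mul(add(Z, SZ), add(Z, Z)))))
  [7] S(S(S(add(add(Z, S^4(Z)), mul(add(Z, SZ), add(Z, Z))))))
  [8] S(S(S(add(S^4(Z), mul(add(Z, SZ), add(Z, Z))))))
  [9] S(S(S(S(add(SSSZ, mul(add(Z, SZ), add(Z, Z)))))))
  [10] S(S(S(S(S(add(SSZ, mul(add(Z, SZ), add(Z, Z))))))))
  [11] S(S(S(S(S(S(add(SZ, mul(add(Z, SZ), add(Z, Z)))))))))
  [12] S(S(S(S(S(S(S(add(Z, mul(add(Z, SZ), add(Z, Z))))))))))
  [13] S(S(S(S(S(S(S(mul(add(Z, SZ), add(Z, Z)))))))))
  [14] S(S(S(S(S(S(S(mul(SZ, add(Z, Z)))))))))
  [15] S(S(S(S(S(S(S(add(add(Z, Z), mul(Z, add(Z, Z))))))))))
  [16] S(S(S(S(S(S(S(add(Z, mul(Z, add(Z, Z))))))))))
  [17] S(S(S(S(S(S(S(mul(Z, add(Z, Z)))))))))
  [18] S^7(Z)

Term B:
  start: add(add(add(SZ, Z), mul(SSSZ, SZ)), add(SZ, add(SSZ, Z)))
  [1] add(add(S(add(Z, Z)), mul(SSSZ, SZ)), add(SZ, add(SSZ, Z)))
  [2] add(S(add(add(Z, Z), mul(SSSZ, SZ))), add(SZ, add(SSZ, Z)))
  [3] S(add(add(add(Z, Z), mul(SSSZ, SZ)), add(SZ, add(SSZ, Z))))
  [4] S(add(add(Z, mul(SSSZ, SZ)), add(SZ, add(SSZ, Z))))
  [5] S(add(mul(SSSZ, SZ), add(SZ, add(SSZ, Z))))
  [6] S(add(add(SZ, mul(SSZ, SZ)), add(SZ, add(SSZ, Z))))
  [7] S(add(S(add(Z, mul(SSZ, SZ))), add(SZ, add(SSZ, Z))))
  [8] S(S(add(add(Z, mul(SSZ, SZ)), add(SZ, add(SSZ, Z)))))
  [9] S(S(add(mul(SSZ, SZ), add(SZ, add(SSZ, Z)))))
  [10] S(S(add(add(SZ, mul(SZ, SZ)), add(SZ, add(SSZ, Z)))))
  [11] S(S(add(S(add(Z, mul(SZ, SZ))), add(SZ, add(SSZ, Z)))))
  [12] S(S(S(add(add(Z, mul(SZ, SZ)), add(SZ, add(SSZ, Z))))))
  [13] S(S(S(add(mul(SZ, SZ), add(SZ, add(SSZ, Z))))))
  [14] S(S(S(add(add(SZ, mul(Z, SZ)), add(SZ, add(SSZ, Z))))))
  [15] S(S(S(add(S(add(Z, mul(Z, SZ))), add(SZ, add(SSZ, Z))))))
  [16] S(S(S(S(add(add(Z, mul(Z, SZ)), add(SZ, add(SSZ, Z)))))))
  [17] S(S(S(S(add(mul(Z, SZ), add(SZ, add(SSZ, Z)))))))
  [18] S(S(S(S(add(Z, add(SZ, add(SSZ, Z)))))))
  [19] S(S(S(S(add(SZ, add(SSZ, Z))))))
  [20] S(S(S(S(S(add(Z, add(SSZ, Z)))))))
  [21] S(S(S(S(S(add(SSZ, Z))))))
  [22] S(S(S(S(S(S(add(SZ, Z)))))))
  [23] S(S(S(S(S(S(S(add(Z, Z))))))))
  [24] S^7(Z)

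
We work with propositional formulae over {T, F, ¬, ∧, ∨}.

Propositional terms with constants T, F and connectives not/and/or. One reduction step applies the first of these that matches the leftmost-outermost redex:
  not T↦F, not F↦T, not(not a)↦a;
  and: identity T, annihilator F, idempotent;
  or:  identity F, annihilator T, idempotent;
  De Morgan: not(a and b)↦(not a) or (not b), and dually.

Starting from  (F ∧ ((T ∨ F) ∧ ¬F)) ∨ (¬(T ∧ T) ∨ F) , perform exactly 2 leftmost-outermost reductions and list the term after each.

Answer: after 2 steps: ¬(T ∧ T) ∨ F

Reduction:
  start: (F ∧ ((T ∨ F) ∧ ¬F)) ∨ (¬(T ∧ T) ∨ F)
  →1  F ∨ (¬(T ∧ T) ∨ F)
  →2  ¬(T ∧ T) ∨ F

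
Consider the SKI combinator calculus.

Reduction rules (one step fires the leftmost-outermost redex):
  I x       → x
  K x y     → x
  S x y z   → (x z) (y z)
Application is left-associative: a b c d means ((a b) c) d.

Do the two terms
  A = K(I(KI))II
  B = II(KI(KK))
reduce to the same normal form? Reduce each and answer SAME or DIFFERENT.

Term A:
  start: K(I(KI))II
  [1] I(KI)I
  [2] KII
  [3] I

Term B:
  start: II(KI(KK))
  [1] I(KI(KK))
  [2] KI(KK)
  [3] I

Answer: SAME — A ⇓ I, B ⇓ I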